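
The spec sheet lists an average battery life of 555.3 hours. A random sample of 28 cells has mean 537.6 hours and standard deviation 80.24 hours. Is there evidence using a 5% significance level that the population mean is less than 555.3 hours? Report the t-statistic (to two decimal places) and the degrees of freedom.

t = -1.17, df = 27

H0: μ = 555.3; H1: μ < 555.3 (one-sample t-test, left-tailed).
t = (x̄ − μ₀)/(s/√n) = (537.6 − 555.3)/(80.24/√28) = -1.17
df = n − 1 = 27
p-value = P(T ≤ -1.17) ≈ 0.1267
Since p ≈ 0.1267 > α = 0.05, fail to reject H0; the evidence is not statistically significant.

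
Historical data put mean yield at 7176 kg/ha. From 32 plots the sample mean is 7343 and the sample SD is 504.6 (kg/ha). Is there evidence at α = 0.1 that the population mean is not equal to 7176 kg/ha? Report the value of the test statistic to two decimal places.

1.87

H0: μ = 7176; H1: μ ≠ 7176 (one-sample t-test, two-sided).
t = (x̄ − μ₀)/(s/√n) = (7343 − 7176)/(504.6/√32) = 1.87
df = n − 1 = 31
Two-sided p-value ≈ 0.071
Since p ≈ 0.071 < α = 0.1, reject H0; the evidence is statistically significant.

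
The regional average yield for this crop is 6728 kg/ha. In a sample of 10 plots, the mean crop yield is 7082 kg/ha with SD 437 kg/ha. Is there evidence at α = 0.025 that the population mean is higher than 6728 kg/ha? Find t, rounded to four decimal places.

H0: μ = 6728; H1: μ > 6728 (one-sample t-test, right-tailed).
t = (x̄ − μ₀)/(s/√n) = (7082 − 6728)/(437/√10) = 2.5617
df = n − 1 = 9
p-value = P(T ≥ 2.5617) ≈ 0.015
Since p ≈ 0.015 < α = 0.025, reject H0; the data support H1.

2.5617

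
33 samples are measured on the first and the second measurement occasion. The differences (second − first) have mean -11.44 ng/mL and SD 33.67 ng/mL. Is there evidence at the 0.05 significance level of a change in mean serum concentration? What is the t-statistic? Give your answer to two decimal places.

H0: μ_d = 0; H1: μ_d ≠ 0 (paired t-test on the differences, two-sided).
t = d̄/(s_d/√n) = -11.44/(33.67/√33) = -1.95
df = n − 1 = 32
Two-sided p-value ≈ 0.0598
Since p ≈ 0.0598 > α = 0.05, fail to reject H0; the data do not provide sufficient evidence against H0.

-1.95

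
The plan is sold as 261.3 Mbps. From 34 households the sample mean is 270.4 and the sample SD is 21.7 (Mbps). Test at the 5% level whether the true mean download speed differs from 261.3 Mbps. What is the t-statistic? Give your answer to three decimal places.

2.445

H0: μ = 261.3; H1: μ ≠ 261.3 (one-sample t-test, two-sided).
t = (x̄ − μ₀)/(s/√n) = (270.4 − 261.3)/(21.7/√34) = 2.445
df = n − 1 = 33
Two-sided p-value ≈ 0.020
Since p ≈ 0.020 < α = 0.05, reject H0; the data support H1.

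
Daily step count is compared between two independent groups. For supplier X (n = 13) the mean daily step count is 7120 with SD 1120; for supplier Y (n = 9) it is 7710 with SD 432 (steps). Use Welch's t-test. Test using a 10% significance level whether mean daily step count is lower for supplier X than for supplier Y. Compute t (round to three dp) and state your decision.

Let group 1 = supplier X, group 2 = supplier Y. H0: μ_1 = μ_2; H1: μ_1 < μ_2 (Welch's two-sample t-test, left-tailed).
t = (x̄_1 − x̄_2)/√(s_1²/n_1 + s_2²/n_2) = (7120 − 7710)/√(1120²/13 + 432²/9) = -1.723
Welch–Satterthwaite df ≈ 16.56
p-value = P(T ≤ -1.723) ≈ 0.052
Since p ≈ 0.052 < α = 0.1, reject H0; the data support H1.

t = -1.723; reject H0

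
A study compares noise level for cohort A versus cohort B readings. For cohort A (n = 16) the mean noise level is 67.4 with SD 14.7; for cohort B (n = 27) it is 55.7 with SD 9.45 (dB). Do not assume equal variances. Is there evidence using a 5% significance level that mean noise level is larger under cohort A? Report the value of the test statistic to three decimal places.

2.853

Let group 1 = cohort A, group 2 = cohort B. H0: μ_1 = μ_2; H1: μ_1 > μ_2 (Welch's two-sample t-test, right-tailed).
t = (x̄_1 − x̄_2)/√(s_1²/n_1 + s_2²/n_2) = (67.4 − 55.7)/√(14.7²/16 + 9.45²/27) = 2.853
Welch–Satterthwaite df ≈ 22.47
p-value = P(T ≥ 2.853) ≈ 0.0046
Since p ≈ 0.0046 < α = 0.05, reject H0; the evidence is statistically significant.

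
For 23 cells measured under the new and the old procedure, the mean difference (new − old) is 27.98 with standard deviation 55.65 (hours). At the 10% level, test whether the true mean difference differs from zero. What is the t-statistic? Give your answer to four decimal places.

H0: μ_d = 0; H1: μ_d ≠ 0 (paired t-test on the differences, two-sided).
t = d̄/(s_d/√n) = 27.98/(55.65/√23) = 2.4113
df = n − 1 = 22
Two-sided p-value ≈ 0.0247
Since p ≈ 0.0247 < α = 0.1, reject H0; the evidence is statistically significant.

2.4113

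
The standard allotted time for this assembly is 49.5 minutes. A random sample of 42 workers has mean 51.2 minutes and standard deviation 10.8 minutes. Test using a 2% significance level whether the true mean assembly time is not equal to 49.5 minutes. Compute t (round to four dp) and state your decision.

t = 1.0201; fail to reject H0

H0: μ = 49.5; H1: μ ≠ 49.5 (one-sample t-test, two-sided).
t = (x̄ − μ₀)/(s/√n) = (51.2 − 49.5)/(10.8/√42) = 1.0201
df = n − 1 = 41
Two-sided p-value ≈ 0.3137
Since p ≈ 0.3137 > α = 0.02, fail to reject H0; the evidence is not statistically significant.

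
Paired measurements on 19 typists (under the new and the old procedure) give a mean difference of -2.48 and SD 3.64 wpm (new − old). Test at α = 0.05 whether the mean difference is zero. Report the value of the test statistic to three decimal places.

H0: μ_d = 0; H1: μ_d ≠ 0 (paired t-test on the differences, two-sided).
t = d̄/(s_d/√n) = -2.48/(3.64/√19) = -2.970
df = n − 1 = 18
Two-sided p-value ≈ 0.0082
Since p ≈ 0.0082 < α = 0.05, reject H0; the evidence is statistically significant.

-2.970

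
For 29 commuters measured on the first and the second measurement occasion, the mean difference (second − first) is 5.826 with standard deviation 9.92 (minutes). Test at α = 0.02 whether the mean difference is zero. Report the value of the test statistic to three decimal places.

3.163

H0: μ_d = 0; H1: μ_d ≠ 0 (paired t-test on the differences, two-sided).
t = d̄/(s_d/√n) = 5.826/(9.92/√29) = 3.163
df = n − 1 = 28
Two-sided p-value ≈ 0.0037
Since p ≈ 0.0037 < α = 0.02, reject H0; the data support H1.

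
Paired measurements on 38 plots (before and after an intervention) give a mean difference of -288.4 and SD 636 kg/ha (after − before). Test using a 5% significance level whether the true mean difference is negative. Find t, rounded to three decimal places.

-2.795

H0: μ_d = 0; H1: μ_d < 0 (paired t-test on the differences, left-tailed).
t = d̄/(s_d/√n) = -288.4/(636/√38) = -2.795
df = n − 1 = 37
p-value = P(T ≤ -2.795) ≈ 0.004
Since p ≈ 0.004 < α = 0.05, reject H0; the evidence is statistically significant.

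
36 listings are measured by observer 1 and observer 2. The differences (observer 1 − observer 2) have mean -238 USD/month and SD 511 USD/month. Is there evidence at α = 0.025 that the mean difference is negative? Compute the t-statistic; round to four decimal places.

-2.7945

H0: μ_d = 0; H1: μ_d < 0 (paired t-test on the differences, left-tailed).
t = d̄/(s_d/√n) = -238/(511/√36) = -2.7945
df = n − 1 = 35
p-value = P(T ≤ -2.7945) ≈ 0.004
Since p ≈ 0.004 < α = 0.025, reject H0; the data support H1.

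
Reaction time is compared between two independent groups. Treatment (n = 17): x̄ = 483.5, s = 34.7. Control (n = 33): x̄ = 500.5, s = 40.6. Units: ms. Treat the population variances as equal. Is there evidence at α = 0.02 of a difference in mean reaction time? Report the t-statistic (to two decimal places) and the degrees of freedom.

t = -1.47, df = 48

Let group 1 = treatment, group 2 = control. H0: μ_1 = μ_2; H1: μ_1 ≠ μ_2 (two-sample pooled-variance t-test, two-sided).
s_p² = [(17−1)·34.7² + (33−1)·40.6²]/(17+33−2) = 1500.27
t = (483.5 − 500.5)/√[1500.27·(1/17 + 1/33)] = -1.47
df = n₁ + n₂ − 2 = 48
Two-sided p-value ≈ 0.148
Since p ≈ 0.148 > α = 0.02, fail to reject H0; the evidence is not statistically significant.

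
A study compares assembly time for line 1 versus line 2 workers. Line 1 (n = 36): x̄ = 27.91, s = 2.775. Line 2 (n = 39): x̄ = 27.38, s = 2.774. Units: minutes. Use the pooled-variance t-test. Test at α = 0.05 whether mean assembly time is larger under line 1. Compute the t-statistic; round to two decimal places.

Let group 1 = line 1, group 2 = line 2. H0: μ_1 = μ_2; H1: μ_1 > μ_2 (two-sample pooled-variance t-test, right-tailed).
s_p² = [(36−1)·2.775² + (39−1)·2.774²]/(36+39−2) = 7.69774
t = (27.91 − 27.38)/√[7.69774·(1/36 + 1/39)] = 0.83
df = n₁ + n₂ − 2 = 73
p-value = P(T ≥ 0.83) ≈ 0.2056
Since p ≈ 0.2056 > α = 0.05, fail to reject H0; the data do not provide sufficient evidence against H0.

0.83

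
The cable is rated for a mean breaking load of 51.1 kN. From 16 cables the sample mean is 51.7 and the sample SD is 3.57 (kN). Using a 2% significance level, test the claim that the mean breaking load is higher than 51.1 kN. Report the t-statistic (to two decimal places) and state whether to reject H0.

H0: μ = 51.1; H1: μ > 51.1 (one-sample t-test, right-tailed).
t = (x̄ − μ₀)/(s/√n) = (51.7 − 51.1)/(3.57/√16) = 0.67
df = n − 1 = 15
p-value = P(T ≥ 0.67) ≈ 0.256
Since p ≈ 0.256 > α = 0.02, fail to reject H0; the evidence is not statistically significant.

t = 0.67; fail to reject H0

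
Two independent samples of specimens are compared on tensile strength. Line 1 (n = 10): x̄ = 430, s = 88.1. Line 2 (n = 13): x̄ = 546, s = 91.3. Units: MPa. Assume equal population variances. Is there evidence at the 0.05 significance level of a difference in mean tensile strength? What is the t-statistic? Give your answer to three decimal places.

-3.066

Let group 1 = line 1, group 2 = line 2. H0: μ_1 = μ_2; H1: μ_1 ≠ μ_2 (two-sample pooled-variance t-test, two-sided).
s_p² = [(10−1)·88.1² + (13−1)·91.3²]/(10+13−2) = 8089.66
t = (430 − 546)/√[8089.66·(1/10 + 1/13)] = -3.066
df = n₁ + n₂ − 2 = 21
Two-sided p-value ≈ 0.006
Since p ≈ 0.006 < α = 0.05, reject H0; the data support H1.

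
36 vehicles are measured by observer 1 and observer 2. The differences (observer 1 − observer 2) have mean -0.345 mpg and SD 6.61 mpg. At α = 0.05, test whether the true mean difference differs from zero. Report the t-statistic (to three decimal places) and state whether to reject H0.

t = -0.313; fail to reject H0

H0: μ_d = 0; H1: μ_d ≠ 0 (paired t-test on the differences, two-sided).
t = d̄/(s_d/√n) = -0.345/(6.61/√36) = -0.313
df = n − 1 = 35
Two-sided p-value ≈ 0.756
Since p ≈ 0.756 > α = 0.05, fail to reject H0; the data do not provide sufficient evidence against H0.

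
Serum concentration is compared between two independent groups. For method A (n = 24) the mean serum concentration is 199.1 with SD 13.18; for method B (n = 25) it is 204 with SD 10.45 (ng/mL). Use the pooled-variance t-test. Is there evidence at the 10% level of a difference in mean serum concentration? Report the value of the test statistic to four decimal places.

Let group 1 = method A, group 2 = method B. H0: μ_1 = μ_2; H1: μ_1 ≠ μ_2 (two-sample pooled-variance t-test, two-sided).
s_p² = [(24−1)·13.18² + (25−1)·10.45²]/(24+25−2) = 140.771
t = (199.1 − 204)/√[140.771·(1/24 + 1/25)] = -1.4452
df = n₁ + n₂ − 2 = 47
Two-sided p-value ≈ 0.1550
Since p ≈ 0.1550 > α = 0.1, fail to reject H0; the data do not provide sufficient evidence against H0.

-1.4452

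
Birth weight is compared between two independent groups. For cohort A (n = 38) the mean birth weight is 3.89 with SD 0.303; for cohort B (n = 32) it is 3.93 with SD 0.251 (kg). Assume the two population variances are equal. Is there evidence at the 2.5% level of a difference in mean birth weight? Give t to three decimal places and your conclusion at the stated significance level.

t = -0.594; fail to reject H0

Let group 1 = cohort A, group 2 = cohort B. H0: μ_1 = μ_2; H1: μ_1 ≠ μ_2 (two-sample pooled-variance t-test, two-sided).
s_p² = [(38−1)·0.303² + (32−1)·0.251²]/(38+32−2) = 0.0786759
t = (3.89 − 3.93)/√[0.0786759·(1/38 + 1/32)] = -0.594
df = n₁ + n₂ − 2 = 68
Two-sided p-value ≈ 0.5542
Since p ≈ 0.5542 > α = 0.025, fail to reject H0; the evidence is not statistically significant.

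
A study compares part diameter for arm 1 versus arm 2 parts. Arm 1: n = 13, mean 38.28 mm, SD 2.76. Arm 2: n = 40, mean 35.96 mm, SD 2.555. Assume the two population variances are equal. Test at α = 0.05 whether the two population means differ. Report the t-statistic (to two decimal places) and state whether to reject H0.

Let group 1 = arm 1, group 2 = arm 2. H0: μ_1 = μ_2; H1: μ_1 ≠ μ_2 (two-sample pooled-variance t-test, two-sided).
s_p² = [(13−1)·2.76² + (40−1)·2.555²]/(13+40−2) = 6.7844
t = (38.28 − 35.96)/√[6.7844·(1/13 + 1/40)] = 2.79
df = n₁ + n₂ − 2 = 51
Two-sided p-value ≈ 0.0074
Since p ≈ 0.0074 < α = 0.05, reject H0; the evidence is statistically significant.

t = 2.79; reject H0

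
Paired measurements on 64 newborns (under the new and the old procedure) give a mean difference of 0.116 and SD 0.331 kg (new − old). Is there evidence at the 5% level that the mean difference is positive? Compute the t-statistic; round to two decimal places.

2.80

H0: μ_d = 0; H1: μ_d > 0 (paired t-test on the differences, right-tailed).
t = d̄/(s_d/√n) = 0.116/(0.331/√64) = 2.80
df = n − 1 = 63
p-value = P(T ≥ 2.80) ≈ 0.0034
Since p ≈ 0.0034 < α = 0.05, reject H0; the evidence is statistically significant.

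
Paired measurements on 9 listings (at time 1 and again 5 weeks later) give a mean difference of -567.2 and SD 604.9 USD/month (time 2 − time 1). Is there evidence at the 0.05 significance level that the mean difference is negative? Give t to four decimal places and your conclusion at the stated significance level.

H0: μ_d = 0; H1: μ_d < 0 (paired t-test on the differences, left-tailed).
t = d̄/(s_d/√n) = -567.2/(604.9/√9) = -2.8130
df = n − 1 = 8
p-value = P(T ≤ -2.8130) ≈ 0.0114
Since p ≈ 0.0114 < α = 0.05, reject H0; the data support H1.

t = -2.8130; reject H0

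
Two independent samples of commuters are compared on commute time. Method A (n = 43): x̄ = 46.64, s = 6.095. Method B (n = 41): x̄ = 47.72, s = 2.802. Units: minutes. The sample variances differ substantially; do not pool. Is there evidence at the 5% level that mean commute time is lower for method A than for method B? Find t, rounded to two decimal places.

-1.05

Let group 1 = method A, group 2 = method B. H0: μ_1 = μ_2; H1: μ_1 < μ_2 (Welch's two-sample t-test, left-tailed).
t = (x̄_1 − x̄_2)/√(s_1²/n_1 + s_2²/n_2) = (46.64 − 47.72)/√(6.095²/43 + 2.802²/41) = -1.05
Welch–Satterthwaite df ≈ 59.61
p-value = P(T ≤ -1.05) ≈ 0.149
Since p ≈ 0.149 > α = 0.05, fail to reject H0; the evidence is not statistically significant.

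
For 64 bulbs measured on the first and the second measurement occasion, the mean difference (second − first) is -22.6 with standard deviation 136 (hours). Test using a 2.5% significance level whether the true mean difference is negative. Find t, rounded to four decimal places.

H0: μ_d = 0; H1: μ_d < 0 (paired t-test on the differences, left-tailed).
t = d̄/(s_d/√n) = -22.6/(136/√64) = -1.3294
df = n − 1 = 63
p-value = P(T ≤ -1.3294) ≈ 0.0943
Since p ≈ 0.0943 > α = 0.025, fail to reject H0; the data do not provide sufficient evidence against H0.

-1.3294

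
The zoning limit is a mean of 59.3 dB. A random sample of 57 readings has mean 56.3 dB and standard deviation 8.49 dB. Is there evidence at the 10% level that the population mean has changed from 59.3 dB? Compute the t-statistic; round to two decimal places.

H0: μ = 59.3; H1: μ ≠ 59.3 (one-sample t-test, two-sided).
t = (x̄ − μ₀)/(s/√n) = (56.3 − 59.3)/(8.49/√57) = -2.67
df = n − 1 = 56
Two-sided p-value ≈ 0.010
Since p ≈ 0.010 < α = 0.1, reject H0; the evidence is statistically significant.

-2.67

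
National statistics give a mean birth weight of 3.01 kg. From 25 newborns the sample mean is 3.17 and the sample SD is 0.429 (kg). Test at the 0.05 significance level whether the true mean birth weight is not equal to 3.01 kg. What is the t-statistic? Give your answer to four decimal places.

1.8648

H0: μ = 3.01; H1: μ ≠ 3.01 (one-sample t-test, two-sided).
t = (x̄ − μ₀)/(s/√n) = (3.17 − 3.01)/(0.429/√25) = 1.8648
df = n − 1 = 24
Two-sided p-value ≈ 0.074
Since p ≈ 0.074 > α = 0.05, fail to reject H0; the data do not provide sufficient evidence against H0.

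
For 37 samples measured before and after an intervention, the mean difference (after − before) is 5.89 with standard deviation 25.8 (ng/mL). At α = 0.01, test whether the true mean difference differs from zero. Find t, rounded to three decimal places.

1.389

H0: μ_d = 0; H1: μ_d ≠ 0 (paired t-test on the differences, two-sided).
t = d̄/(s_d/√n) = 5.89/(25.8/√37) = 1.389
df = n − 1 = 36
Two-sided p-value ≈ 0.173
Since p ≈ 0.173 > α = 0.01, fail to reject H0; the data do not provide sufficient evidence against H0.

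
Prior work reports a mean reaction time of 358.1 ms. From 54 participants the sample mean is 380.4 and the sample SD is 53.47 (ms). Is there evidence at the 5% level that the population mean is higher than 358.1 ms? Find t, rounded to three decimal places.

3.065

H0: μ = 358.1; H1: μ > 358.1 (one-sample t-test, right-tailed).
t = (x̄ − μ₀)/(s/√n) = (380.4 − 358.1)/(53.47/√54) = 3.065
df = n − 1 = 53
p-value = P(T ≥ 3.065) ≈ 0.002
Since p ≈ 0.002 < α = 0.05, reject H0; the data support H1.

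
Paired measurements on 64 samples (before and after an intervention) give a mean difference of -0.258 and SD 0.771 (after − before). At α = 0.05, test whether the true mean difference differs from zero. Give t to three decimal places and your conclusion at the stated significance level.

t = -2.677; reject H0

H0: μ_d = 0; H1: μ_d ≠ 0 (paired t-test on the differences, two-sided).
t = d̄/(s_d/√n) = -0.258/(0.771/√64) = -2.677
df = n − 1 = 63
Two-sided p-value ≈ 0.0095
Since p ≈ 0.0095 < α = 0.05, reject H0; the evidence is statistically significant.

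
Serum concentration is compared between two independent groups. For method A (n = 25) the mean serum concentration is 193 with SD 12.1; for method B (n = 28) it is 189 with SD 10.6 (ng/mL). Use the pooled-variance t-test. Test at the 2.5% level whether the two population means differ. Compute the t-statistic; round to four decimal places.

1.2830

Let group 1 = method A, group 2 = method B. H0: μ_1 = μ_2; H1: μ_1 ≠ μ_2 (two-sample pooled-variance t-test, two-sided).
s_p² = [(25−1)·12.1² + (28−1)·10.6²]/(25+28−2) = 128.384
t = (193 − 189)/√[128.384·(1/25 + 1/28)] = 1.2830
df = n₁ + n₂ − 2 = 51
Two-sided p-value ≈ 0.2053
Since p ≈ 0.2053 > α = 0.025, fail to reject H0; the data do not provide sufficient evidence against H0.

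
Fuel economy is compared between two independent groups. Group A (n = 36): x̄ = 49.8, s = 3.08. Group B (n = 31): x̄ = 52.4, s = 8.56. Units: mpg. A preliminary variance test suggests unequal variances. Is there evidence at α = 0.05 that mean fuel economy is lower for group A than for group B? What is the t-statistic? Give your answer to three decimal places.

-1.604

Let group 1 = group A, group 2 = group B. H0: μ_1 = μ_2; H1: μ_1 < μ_2 (Welch's two-sample t-test, left-tailed).
t = (x̄_1 − x̄_2)/√(s_1²/n_1 + s_2²/n_2) = (49.8 − 52.4)/√(3.08²/36 + 8.56²/31) = -1.604
Welch–Satterthwaite df ≈ 36.67
p-value = P(T ≤ -1.604) ≈ 0.059
Since p ≈ 0.059 > α = 0.05, fail to reject H0; the data do not provide sufficient evidence against H0.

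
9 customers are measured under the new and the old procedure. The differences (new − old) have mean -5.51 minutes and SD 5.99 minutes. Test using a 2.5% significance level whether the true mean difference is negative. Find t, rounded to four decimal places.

H0: μ_d = 0; H1: μ_d < 0 (paired t-test on the differences, left-tailed).
t = d̄/(s_d/√n) = -5.51/(5.99/√9) = -2.7596
df = n − 1 = 8
p-value = P(T ≤ -2.7596) ≈ 0.012
Since p ≈ 0.012 < α = 0.025, reject H0; the evidence is statistically significant.

-2.7596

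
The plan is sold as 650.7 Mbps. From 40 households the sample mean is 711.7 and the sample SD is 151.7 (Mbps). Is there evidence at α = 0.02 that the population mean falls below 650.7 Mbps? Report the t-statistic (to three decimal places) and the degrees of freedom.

H0: μ = 650.7; H1: μ < 650.7 (one-sample t-test, left-tailed).
t = (x̄ − μ₀)/(s/√n) = (711.7 − 650.7)/(151.7/√40) = 2.543
df = n − 1 = 39
p-value = P(T ≤ 2.543) ≈ 0.9925
Since p ≈ 0.9925 > α = 0.02, fail to reject H0; the evidence is not statistically significant.

t = 2.543, df = 39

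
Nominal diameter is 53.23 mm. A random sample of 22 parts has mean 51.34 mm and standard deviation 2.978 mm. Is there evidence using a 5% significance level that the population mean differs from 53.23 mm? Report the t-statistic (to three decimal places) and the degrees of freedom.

H0: μ = 53.23; H1: μ ≠ 53.23 (one-sample t-test, two-sided).
t = (x̄ − μ₀)/(s/√n) = (51.34 − 53.23)/(2.978/√22) = -2.977
df = n − 1 = 21
Two-sided p-value ≈ 0.0072
Since p ≈ 0.0072 < α = 0.05, reject H0; the evidence is statistically significant.

t = -2.977, df = 21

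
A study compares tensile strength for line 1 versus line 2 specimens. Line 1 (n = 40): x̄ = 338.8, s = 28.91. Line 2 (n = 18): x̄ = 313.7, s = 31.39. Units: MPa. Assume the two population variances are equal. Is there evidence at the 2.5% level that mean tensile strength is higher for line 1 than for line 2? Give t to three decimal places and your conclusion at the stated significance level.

Let group 1 = line 1, group 2 = line 2. H0: μ_1 = μ_2; H1: μ_1 > μ_2 (two-sample pooled-variance t-test, right-tailed).
s_p² = [(40−1)·28.91² + (18−1)·31.39²]/(40+18−2) = 881.185
t = (338.8 − 313.7)/√[881.185·(1/40 + 1/18)] = 2.979
df = n₁ + n₂ − 2 = 56
p-value = P(T ≥ 2.979) ≈ 0.0021
Since p ≈ 0.0021 < α = 0.025, reject H0; the evidence is statistically significant.

t = 2.979; reject H0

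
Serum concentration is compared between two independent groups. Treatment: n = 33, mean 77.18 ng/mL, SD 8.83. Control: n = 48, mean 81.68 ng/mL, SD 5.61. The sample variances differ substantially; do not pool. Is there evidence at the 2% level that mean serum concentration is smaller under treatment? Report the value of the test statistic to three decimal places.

Let group 1 = treatment, group 2 = control. H0: μ_1 = μ_2; H1: μ_1 < μ_2 (Welch's two-sample t-test, left-tailed).
t = (x̄_1 − x̄_2)/√(s_1²/n_1 + s_2²/n_2) = (77.18 − 81.68)/√(8.83²/33 + 5.61²/48) = -2.590
Welch–Satterthwaite df ≈ 49.62
p-value = P(T ≤ -2.590) ≈ 0.0063
Since p ≈ 0.0063 < α = 0.02, reject H0; the evidence is statistically significant.

-2.590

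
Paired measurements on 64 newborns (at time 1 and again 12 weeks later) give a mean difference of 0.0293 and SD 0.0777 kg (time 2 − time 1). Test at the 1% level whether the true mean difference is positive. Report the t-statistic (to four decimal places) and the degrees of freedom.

t = 3.0167, df = 63

H0: μ_d = 0; H1: μ_d > 0 (paired t-test on the differences, right-tailed).
t = d̄/(s_d/√n) = 0.0293/(0.0777/√64) = 3.0167
df = n − 1 = 63
p-value = P(T ≥ 3.0167) ≈ 0.0018
Since p ≈ 0.0018 < α = 0.01, reject H0; the evidence is statistically significant.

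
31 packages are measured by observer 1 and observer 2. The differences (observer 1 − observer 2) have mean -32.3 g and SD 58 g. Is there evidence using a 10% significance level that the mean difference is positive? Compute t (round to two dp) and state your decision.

t = -3.10; fail to reject H0

H0: μ_d = 0; H1: μ_d > 0 (paired t-test on the differences, right-tailed).
t = d̄/(s_d/√n) = -32.3/(58/√31) = -3.10
df = n − 1 = 30
p-value = P(T ≥ -3.10) ≈ 0.998
Since p ≈ 0.998 > α = 0.1, fail to reject H0; the data do not provide sufficient evidence against H0.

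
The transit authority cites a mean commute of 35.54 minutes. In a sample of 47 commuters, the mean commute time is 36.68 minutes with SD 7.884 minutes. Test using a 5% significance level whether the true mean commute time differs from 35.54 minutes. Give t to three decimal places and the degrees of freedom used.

t = 0.991, df = 46

H0: μ = 35.54; H1: μ ≠ 35.54 (one-sample t-test, two-sided).
t = (x̄ − μ₀)/(s/√n) = (36.68 − 35.54)/(7.884/√47) = 0.991
df = n − 1 = 46
Two-sided p-value ≈ 0.3267
Since p ≈ 0.3267 > α = 0.05, fail to reject H0; the evidence is not statistically significant.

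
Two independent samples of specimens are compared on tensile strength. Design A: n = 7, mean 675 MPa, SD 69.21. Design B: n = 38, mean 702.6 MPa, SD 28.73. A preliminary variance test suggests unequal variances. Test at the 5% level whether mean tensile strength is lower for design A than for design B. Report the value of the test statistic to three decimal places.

Let group 1 = design A, group 2 = design B. H0: μ_1 = μ_2; H1: μ_1 < μ_2 (Welch's two-sample t-test, left-tailed).
t = (x̄_1 − x̄_2)/√(s_1²/n_1 + s_2²/n_2) = (675 − 702.6)/√(69.21²/7 + 28.73²/38) = -1.039
Welch–Satterthwaite df ≈ 6.39
p-value = P(T ≤ -1.039) ≈ 0.168
Since p ≈ 0.168 > α = 0.05, fail to reject H0; the data do not provide sufficient evidence against H0.

-1.039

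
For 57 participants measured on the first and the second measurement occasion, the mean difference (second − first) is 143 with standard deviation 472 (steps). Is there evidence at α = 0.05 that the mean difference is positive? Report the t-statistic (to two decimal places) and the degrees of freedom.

H0: μ_d = 0; H1: μ_d > 0 (paired t-test on the differences, right-tailed).
t = d̄/(s_d/√n) = 143/(472/√57) = 2.29
df = n − 1 = 56
p-value = P(T ≥ 2.29) ≈ 0.0130
Since p ≈ 0.0130 < α = 0.05, reject H0; the evidence is statistically significant.

t = 2.29, df = 56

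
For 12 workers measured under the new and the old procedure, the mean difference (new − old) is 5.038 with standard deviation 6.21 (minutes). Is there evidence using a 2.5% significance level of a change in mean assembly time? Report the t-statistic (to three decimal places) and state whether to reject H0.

H0: μ_d = 0; H1: μ_d ≠ 0 (paired t-test on the differences, two-sided).
t = d̄/(s_d/√n) = 5.038/(6.21/√12) = 2.810
df = n − 1 = 11
Two-sided p-value ≈ 0.017
Since p ≈ 0.017 < α = 0.025, reject H0; the evidence is statistically significant.

t = 2.810; reject H0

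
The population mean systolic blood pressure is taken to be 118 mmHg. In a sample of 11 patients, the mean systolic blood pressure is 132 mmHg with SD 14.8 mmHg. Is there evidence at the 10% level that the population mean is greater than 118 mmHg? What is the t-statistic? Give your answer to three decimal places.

H0: μ = 118; H1: μ > 118 (one-sample t-test, right-tailed).
t = (x̄ − μ₀)/(s/√n) = (132 − 118)/(14.8/√11) = 3.137
df = n − 1 = 10
p-value = P(T ≥ 3.137) ≈ 0.0053
Since p ≈ 0.0053 < α = 0.1, reject H0; the evidence is statistically significant.

3.137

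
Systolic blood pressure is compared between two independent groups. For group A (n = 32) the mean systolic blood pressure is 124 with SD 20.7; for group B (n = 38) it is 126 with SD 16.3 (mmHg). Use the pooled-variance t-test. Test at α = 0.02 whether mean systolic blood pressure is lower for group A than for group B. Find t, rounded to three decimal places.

Let group 1 = group A, group 2 = group B. H0: μ_1 = μ_2; H1: μ_1 < μ_2 (two-sample pooled-variance t-test, left-tailed).
s_p² = [(32−1)·20.7² + (38−1)·16.3²]/(32+38−2) = 339.908
t = (124 − 126)/√[339.908·(1/32 + 1/38)] = -0.452
df = n₁ + n₂ − 2 = 68
p-value = P(T ≤ -0.452) ≈ 0.326
Since p ≈ 0.326 > α = 0.02, fail to reject H0; the evidence is not statistically significant.

-0.452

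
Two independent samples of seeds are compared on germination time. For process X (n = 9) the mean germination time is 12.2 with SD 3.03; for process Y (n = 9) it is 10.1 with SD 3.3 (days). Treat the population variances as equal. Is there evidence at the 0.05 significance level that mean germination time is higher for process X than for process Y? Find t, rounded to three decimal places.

Let group 1 = process X, group 2 = process Y. H0: μ_1 = μ_2; H1: μ_1 > μ_2 (two-sample pooled-variance t-test, right-tailed).
s_p² = [(9−1)·3.03² + (9−1)·3.3²]/(9+9−2) = 10.0354
t = (12.2 − 10.1)/√[10.0354·(1/9 + 1/9)] = 1.406
df = n₁ + n₂ − 2 = 16
p-value = P(T ≥ 1.406) ≈ 0.089
Since p ≈ 0.089 > α = 0.05, fail to reject H0; the evidence is not statistically significant.

1.406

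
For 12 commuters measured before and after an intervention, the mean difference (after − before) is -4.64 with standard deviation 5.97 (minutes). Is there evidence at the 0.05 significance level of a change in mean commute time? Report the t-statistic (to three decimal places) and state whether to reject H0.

t = -2.692; reject H0

H0: μ_d = 0; H1: μ_d ≠ 0 (paired t-test on the differences, two-sided).
t = d̄/(s_d/√n) = -4.64/(5.97/√12) = -2.692
df = n − 1 = 11
Two-sided p-value ≈ 0.021
Since p ≈ 0.021 < α = 0.05, reject H0; the evidence is statistically significant.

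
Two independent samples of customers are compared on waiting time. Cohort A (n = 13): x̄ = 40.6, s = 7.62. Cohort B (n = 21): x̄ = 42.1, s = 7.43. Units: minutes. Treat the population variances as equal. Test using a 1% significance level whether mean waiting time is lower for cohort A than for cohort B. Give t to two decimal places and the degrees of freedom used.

Let group 1 = cohort A, group 2 = cohort B. H0: μ_1 = μ_2; H1: μ_1 < μ_2 (two-sample pooled-variance t-test, left-tailed).
s_p² = [(13−1)·7.62² + (21−1)·7.43²]/(13+21−2) = 56.2772
t = (40.6 − 42.1)/√[56.2772·(1/13 + 1/21)] = -0.57
df = n₁ + n₂ − 2 = 32
p-value = P(T ≤ -0.57) ≈ 0.287
Since p ≈ 0.287 > α = 0.01, fail to reject H0; the evidence is not statistically significant.

t = -0.57, df = 32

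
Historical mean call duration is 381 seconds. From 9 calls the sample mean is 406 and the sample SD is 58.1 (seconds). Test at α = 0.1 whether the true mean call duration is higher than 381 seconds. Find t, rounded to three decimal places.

H0: μ = 381; H1: μ > 381 (one-sample t-test, right-tailed).
t = (x̄ − μ₀)/(s/√n) = (406 − 381)/(58.1/√9) = 1.291
df = n − 1 = 8
p-value = P(T ≥ 1.291) ≈ 0.116
Since p ≈ 0.116 > α = 0.1, fail to reject H0; the evidence is not statistically significant.

1.291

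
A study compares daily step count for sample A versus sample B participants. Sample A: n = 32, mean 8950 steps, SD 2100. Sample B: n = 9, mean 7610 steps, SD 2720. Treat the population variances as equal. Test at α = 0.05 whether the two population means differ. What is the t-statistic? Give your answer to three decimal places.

Let group 1 = sample A, group 2 = sample B. H0: μ_1 = μ_2; H1: μ_1 ≠ μ_2 (two-sample pooled-variance t-test, two-sided).
s_p² = [(32−1)·2100² + (9−1)·2720²]/(32+9−2) = 5023010
t = (8950 − 7610)/√[5023010·(1/32 + 1/9)] = 1.585
df = n₁ + n₂ − 2 = 39
Two-sided p-value ≈ 0.1211
Since p ≈ 0.1211 > α = 0.05, fail to reject H0; the evidence is not statistically significant.

1.585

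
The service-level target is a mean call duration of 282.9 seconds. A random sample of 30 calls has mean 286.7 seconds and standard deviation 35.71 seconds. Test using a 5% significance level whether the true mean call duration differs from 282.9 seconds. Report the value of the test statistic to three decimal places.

H0: μ = 282.9; H1: μ ≠ 282.9 (one-sample t-test, two-sided).
t = (x̄ − μ₀)/(s/√n) = (286.7 − 282.9)/(35.71/√30) = 0.583
df = n − 1 = 29
Two-sided p-value ≈ 0.565
Since p ≈ 0.565 > α = 0.05, fail to reject H0; the evidence is not statistically significant.

0.583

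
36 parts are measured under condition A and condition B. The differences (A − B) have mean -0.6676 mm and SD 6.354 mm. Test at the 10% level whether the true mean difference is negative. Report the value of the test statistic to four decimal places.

H0: μ_d = 0; H1: μ_d < 0 (paired t-test on the differences, left-tailed).
t = d̄/(s_d/√n) = -0.6676/(6.354/√36) = -0.6304
df = n − 1 = 35
p-value = P(T ≤ -0.6304) ≈ 0.266
Since p ≈ 0.266 > α = 0.1, fail to reject H0; the data do not provide sufficient evidence against H0.

-0.6304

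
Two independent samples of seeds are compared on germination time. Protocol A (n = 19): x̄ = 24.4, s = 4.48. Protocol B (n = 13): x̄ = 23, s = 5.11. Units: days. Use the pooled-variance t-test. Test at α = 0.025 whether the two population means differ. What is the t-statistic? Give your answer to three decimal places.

0.820

Let group 1 = protocol A, group 2 = protocol B. H0: μ_1 = μ_2; H1: μ_1 ≠ μ_2 (two-sample pooled-variance t-test, two-sided).
s_p² = [(19−1)·4.48² + (13−1)·5.11²]/(19+13−2) = 22.4871
t = (24.4 − 23)/√[22.4871·(1/19 + 1/13)] = 0.820
df = n₁ + n₂ − 2 = 30
Two-sided p-value ≈ 0.419
Since p ≈ 0.419 > α = 0.025, fail to reject H0; the evidence is not statistically significant.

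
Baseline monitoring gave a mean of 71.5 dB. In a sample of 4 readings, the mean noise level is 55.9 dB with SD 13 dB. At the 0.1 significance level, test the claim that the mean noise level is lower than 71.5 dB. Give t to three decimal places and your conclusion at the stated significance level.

H0: μ = 71.5; H1: μ < 71.5 (one-sample t-test, left-tailed).
t = (x̄ − μ₀)/(s/√n) = (55.9 − 71.5)/(13/√4) = -2.400
df = n − 1 = 3
p-value = P(T ≤ -2.400) ≈ 0.0479
Since p ≈ 0.0479 < α = 0.1, reject H0; the data support H1.

t = -2.400; reject H0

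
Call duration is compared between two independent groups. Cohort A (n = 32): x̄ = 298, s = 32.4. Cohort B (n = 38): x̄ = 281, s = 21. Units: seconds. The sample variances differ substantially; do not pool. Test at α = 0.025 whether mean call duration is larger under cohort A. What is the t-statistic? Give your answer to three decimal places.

2.551

Let group 1 = cohort A, group 2 = cohort B. H0: μ_1 = μ_2; H1: μ_1 > μ_2 (Welch's two-sample t-test, right-tailed).
t = (x̄_1 − x̄_2)/√(s_1²/n_1 + s_2²/n_2) = (298 − 281)/√(32.4²/32 + 21²/38) = 2.551
Welch–Satterthwaite df ≈ 51.42
p-value = P(T ≥ 2.551) ≈ 0.007
Since p ≈ 0.007 < α = 0.025, reject H0; the data support H1.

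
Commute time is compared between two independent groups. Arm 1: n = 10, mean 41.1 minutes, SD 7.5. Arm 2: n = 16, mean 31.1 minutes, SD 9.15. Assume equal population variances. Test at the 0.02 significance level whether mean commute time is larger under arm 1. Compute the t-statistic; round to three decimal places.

2.895

Let group 1 = arm 1, group 2 = arm 2. H0: μ_1 = μ_2; H1: μ_1 > μ_2 (two-sample pooled-variance t-test, right-tailed).
s_p² = [(10−1)·7.5² + (16−1)·9.15²]/(10+16−2) = 73.4203
t = (41.1 − 31.1)/√[73.4203·(1/10 + 1/16)] = 2.895
df = n₁ + n₂ − 2 = 24
p-value = P(T ≥ 2.895) ≈ 0.004
Since p ≈ 0.004 < α = 0.02, reject H0; the data support H1.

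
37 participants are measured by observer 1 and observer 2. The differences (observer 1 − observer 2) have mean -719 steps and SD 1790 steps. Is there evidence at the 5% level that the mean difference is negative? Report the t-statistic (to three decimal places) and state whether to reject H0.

H0: μ_d = 0; H1: μ_d < 0 (paired t-test on the differences, left-tailed).
t = d̄/(s_d/√n) = -719/(1790/√37) = -2.443
df = n − 1 = 36
p-value = P(T ≤ -2.443) ≈ 0.010
Since p ≈ 0.010 < α = 0.05, reject H0; the evidence is statistically significant.

t = -2.443; reject H0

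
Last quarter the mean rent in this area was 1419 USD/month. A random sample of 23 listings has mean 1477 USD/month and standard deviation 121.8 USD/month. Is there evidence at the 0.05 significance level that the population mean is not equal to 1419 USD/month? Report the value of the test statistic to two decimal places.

H0: μ = 1419; H1: μ ≠ 1419 (one-sample t-test, two-sided).
t = (x̄ − μ₀)/(s/√n) = (1477 − 1419)/(121.8/√23) = 2.28
df = n − 1 = 22
Two-sided p-value ≈ 0.0324
Since p ≈ 0.0324 < α = 0.05, reject H0; the evidence is statistically significant.

2.28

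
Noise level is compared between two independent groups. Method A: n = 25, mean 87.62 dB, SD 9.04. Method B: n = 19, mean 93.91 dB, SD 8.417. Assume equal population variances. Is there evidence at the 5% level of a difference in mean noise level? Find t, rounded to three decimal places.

Let group 1 = method A, group 2 = method B. H0: μ_1 = μ_2; H1: μ_1 ≠ μ_2 (two-sample pooled-variance t-test, two-sided).
s_p² = [(25−1)·9.04² + (19−1)·8.417²]/(25+19−2) = 77.0606
t = (87.62 − 93.91)/√[77.0606·(1/25 + 1/19)] = -2.354
df = n₁ + n₂ − 2 = 42
Two-sided p-value ≈ 0.023
Since p ≈ 0.023 < α = 0.05, reject H0; the evidence is statistically significant.

-2.354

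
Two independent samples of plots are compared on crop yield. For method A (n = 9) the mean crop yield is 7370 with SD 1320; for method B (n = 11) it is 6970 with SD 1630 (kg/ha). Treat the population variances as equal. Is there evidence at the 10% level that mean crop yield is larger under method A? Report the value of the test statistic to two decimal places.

Let group 1 = method A, group 2 = method B. H0: μ_1 = μ_2; H1: μ_1 > μ_2 (two-sample pooled-variance t-test, right-tailed).
s_p² = [(9−1)·1320² + (11−1)·1630²]/(9+11−2) = 2250460
t = (7370 − 6970)/√[2250460·(1/9 + 1/11)] = 0.59
df = n₁ + n₂ − 2 = 18
p-value = P(T ≥ 0.59) ≈ 0.2802
Since p ≈ 0.2802 > α = 0.1, fail to reject H0; the data do not provide sufficient evidence against H0.

0.59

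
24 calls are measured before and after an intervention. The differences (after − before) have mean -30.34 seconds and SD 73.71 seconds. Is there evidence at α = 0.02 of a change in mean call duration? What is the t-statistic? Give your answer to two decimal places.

-2.02

H0: μ_d = 0; H1: μ_d ≠ 0 (paired t-test on the differences, two-sided).
t = d̄/(s_d/√n) = -30.34/(73.71/√24) = -2.02
df = n − 1 = 23
Two-sided p-value ≈ 0.0556
Since p ≈ 0.0556 > α = 0.02, fail to reject H0; the evidence is not statistically significant.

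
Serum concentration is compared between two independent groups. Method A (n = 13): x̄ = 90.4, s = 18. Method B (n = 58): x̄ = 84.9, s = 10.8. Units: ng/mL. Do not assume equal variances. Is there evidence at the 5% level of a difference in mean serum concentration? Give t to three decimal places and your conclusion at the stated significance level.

t = 1.060; fail to reject H0

Let group 1 = method A, group 2 = method B. H0: μ_1 = μ_2; H1: μ_1 ≠ μ_2 (Welch's two-sample t-test, two-sided).
t = (x̄_1 − x̄_2)/√(s_1²/n_1 + s_2²/n_2) = (90.4 − 84.9)/√(18²/13 + 10.8²/58) = 1.060
Welch–Satterthwaite df ≈ 14.00
Two-sided p-value ≈ 0.307
Since p ≈ 0.307 > α = 0.05, fail to reject H0; the data do not provide sufficient evidence against H0.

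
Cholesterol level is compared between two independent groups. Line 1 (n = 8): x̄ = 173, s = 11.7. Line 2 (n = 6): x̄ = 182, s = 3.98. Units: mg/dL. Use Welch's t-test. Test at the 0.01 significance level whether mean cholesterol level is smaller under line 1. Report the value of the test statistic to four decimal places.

-2.0251

Let group 1 = line 1, group 2 = line 2. H0: μ_1 = μ_2; H1: μ_1 < μ_2 (Welch's two-sample t-test, left-tailed).
t = (x̄_1 − x̄_2)/√(s_1²/n_1 + s_2²/n_2) = (173 − 182)/√(11.7²/8 + 3.98²/6) = -2.0251
Welch–Satterthwaite df ≈ 9.03
p-value = P(T ≤ -2.0251) ≈ 0.037
Since p ≈ 0.037 > α = 0.01, fail to reject H0; the data do not provide sufficient evidence against H0.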